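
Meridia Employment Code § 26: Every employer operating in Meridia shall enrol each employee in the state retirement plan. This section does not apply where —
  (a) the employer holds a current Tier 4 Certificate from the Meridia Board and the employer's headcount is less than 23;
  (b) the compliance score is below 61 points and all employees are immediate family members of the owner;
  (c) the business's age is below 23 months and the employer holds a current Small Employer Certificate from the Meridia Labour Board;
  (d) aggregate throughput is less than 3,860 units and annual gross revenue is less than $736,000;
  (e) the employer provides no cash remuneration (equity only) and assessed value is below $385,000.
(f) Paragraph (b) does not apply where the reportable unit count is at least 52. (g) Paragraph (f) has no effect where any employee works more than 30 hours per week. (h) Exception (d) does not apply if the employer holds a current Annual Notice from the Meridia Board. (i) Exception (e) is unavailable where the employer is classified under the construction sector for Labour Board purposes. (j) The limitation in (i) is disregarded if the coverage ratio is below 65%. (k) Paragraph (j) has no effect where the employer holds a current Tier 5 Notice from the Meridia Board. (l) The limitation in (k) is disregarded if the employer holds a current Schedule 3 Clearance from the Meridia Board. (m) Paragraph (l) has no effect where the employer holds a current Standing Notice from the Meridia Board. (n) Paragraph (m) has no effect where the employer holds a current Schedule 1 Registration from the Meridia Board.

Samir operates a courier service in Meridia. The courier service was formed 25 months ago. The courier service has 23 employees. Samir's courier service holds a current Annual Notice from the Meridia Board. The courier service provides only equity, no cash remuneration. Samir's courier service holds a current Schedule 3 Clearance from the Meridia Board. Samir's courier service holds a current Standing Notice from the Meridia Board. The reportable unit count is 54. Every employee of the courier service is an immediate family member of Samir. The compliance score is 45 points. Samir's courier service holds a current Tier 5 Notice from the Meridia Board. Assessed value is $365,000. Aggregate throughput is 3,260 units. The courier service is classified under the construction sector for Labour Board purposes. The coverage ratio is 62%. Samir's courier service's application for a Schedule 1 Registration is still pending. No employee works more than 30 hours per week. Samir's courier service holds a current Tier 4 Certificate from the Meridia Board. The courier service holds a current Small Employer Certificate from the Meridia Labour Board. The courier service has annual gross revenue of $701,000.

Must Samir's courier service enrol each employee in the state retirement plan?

Exception (a) requires that the employer's headcount is less than 23; but the employer's headcount is 23, not less than 23, so (a) is unavailable.
All of (b)'s requirements are met (the compliance score is 45 points, below the 61 points limit; every employee is an immediate family member). But applying paragraphs (f)–(g): (f) is triggered — the reportable unit count is 54, meeting the 52 threshold. (g) is not triggered (no employee exceeds 30 hours/week), so (f) stands. Exception (b) does not apply.
Exception (c) requires that the business's age is below 23 months; but the business's age is 25 months, not below 23 months, so (c) is unavailable.
All of (d)'s requirements are met (aggregate throughput is 3,260 units, less than the 3,860 units limit; annual gross revenue is $701,000, less than the $736,000 limit). But: (h) operates against (d): a current Annual Notice is held. Exception (d) does not apply.
Exception (e): remuneration is equity-only; assessed value is $365,000, below the $385,000 limit — every condition holds. But applying paragraphs (i)–(n): (i) operates against (e): the courier service is classified under the construction sector. (j) applies (the coverage ratio is 62%, below the 65% limit), but yields to (k): (k) operates against (j): a current Tier 5 Notice is held. (l) would limit (k) — a current Schedule 3 Clearance is held — but (m) sets (l) aside: (m) operates against (l): a current Standing Notice is held. (n), which would lift (m), is not engaged — there is no Schedule 1 Registration in force. So (e) is unavailable.
Every exception is unavailable, so the rule governs.

Yes — Samir's courier service must enrol each employee in the state retirement plan.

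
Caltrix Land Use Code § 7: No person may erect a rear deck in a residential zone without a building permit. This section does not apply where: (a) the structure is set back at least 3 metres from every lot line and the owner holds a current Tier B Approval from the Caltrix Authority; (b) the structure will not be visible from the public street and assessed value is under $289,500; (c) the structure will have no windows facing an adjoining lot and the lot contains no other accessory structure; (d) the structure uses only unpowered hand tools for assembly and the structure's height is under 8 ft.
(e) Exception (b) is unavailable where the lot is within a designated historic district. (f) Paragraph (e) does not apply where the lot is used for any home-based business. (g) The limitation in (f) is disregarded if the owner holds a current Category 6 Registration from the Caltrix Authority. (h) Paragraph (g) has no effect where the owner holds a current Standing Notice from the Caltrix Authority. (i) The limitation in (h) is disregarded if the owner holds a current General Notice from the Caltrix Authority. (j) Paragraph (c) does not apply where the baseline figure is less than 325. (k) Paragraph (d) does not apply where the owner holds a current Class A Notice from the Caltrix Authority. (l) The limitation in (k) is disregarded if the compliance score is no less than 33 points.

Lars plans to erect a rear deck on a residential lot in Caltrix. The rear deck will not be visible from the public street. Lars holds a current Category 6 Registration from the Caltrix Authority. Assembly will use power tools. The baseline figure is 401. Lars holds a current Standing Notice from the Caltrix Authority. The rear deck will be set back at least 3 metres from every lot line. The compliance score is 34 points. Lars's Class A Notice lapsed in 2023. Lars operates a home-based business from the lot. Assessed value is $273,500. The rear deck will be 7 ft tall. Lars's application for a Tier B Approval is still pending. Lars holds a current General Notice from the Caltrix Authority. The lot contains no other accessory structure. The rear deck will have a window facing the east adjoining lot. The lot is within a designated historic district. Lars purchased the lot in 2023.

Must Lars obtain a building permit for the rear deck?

Yes — Lars must obtain a building permit.

Exception (a) does not apply: there is no Tier B Approval in force.
Exception (b)'s conditions are all satisfied: the structure will not be visible from the street; assessed value is $273,500, under the $289,500 limit. But applying paragraphs (e)–(i): (e) operates against (b): the lot is in a historic district. (f) would limit (e) — a home-based business operates on the lot — but (g) sets (f) aside: (g) is triggered — a current Category 6 Registration is held. (h) would limit (g) — a current Standing Notice is held — but (i) sets (h) aside: (i) is triggered — a current General Notice is held. (b) is therefore removed.
Exception (c) fails — a window faces an adjoining lot.
Exception (d) does not apply: assembly uses power tools.
None of the exceptions is available; § 7 applies in full.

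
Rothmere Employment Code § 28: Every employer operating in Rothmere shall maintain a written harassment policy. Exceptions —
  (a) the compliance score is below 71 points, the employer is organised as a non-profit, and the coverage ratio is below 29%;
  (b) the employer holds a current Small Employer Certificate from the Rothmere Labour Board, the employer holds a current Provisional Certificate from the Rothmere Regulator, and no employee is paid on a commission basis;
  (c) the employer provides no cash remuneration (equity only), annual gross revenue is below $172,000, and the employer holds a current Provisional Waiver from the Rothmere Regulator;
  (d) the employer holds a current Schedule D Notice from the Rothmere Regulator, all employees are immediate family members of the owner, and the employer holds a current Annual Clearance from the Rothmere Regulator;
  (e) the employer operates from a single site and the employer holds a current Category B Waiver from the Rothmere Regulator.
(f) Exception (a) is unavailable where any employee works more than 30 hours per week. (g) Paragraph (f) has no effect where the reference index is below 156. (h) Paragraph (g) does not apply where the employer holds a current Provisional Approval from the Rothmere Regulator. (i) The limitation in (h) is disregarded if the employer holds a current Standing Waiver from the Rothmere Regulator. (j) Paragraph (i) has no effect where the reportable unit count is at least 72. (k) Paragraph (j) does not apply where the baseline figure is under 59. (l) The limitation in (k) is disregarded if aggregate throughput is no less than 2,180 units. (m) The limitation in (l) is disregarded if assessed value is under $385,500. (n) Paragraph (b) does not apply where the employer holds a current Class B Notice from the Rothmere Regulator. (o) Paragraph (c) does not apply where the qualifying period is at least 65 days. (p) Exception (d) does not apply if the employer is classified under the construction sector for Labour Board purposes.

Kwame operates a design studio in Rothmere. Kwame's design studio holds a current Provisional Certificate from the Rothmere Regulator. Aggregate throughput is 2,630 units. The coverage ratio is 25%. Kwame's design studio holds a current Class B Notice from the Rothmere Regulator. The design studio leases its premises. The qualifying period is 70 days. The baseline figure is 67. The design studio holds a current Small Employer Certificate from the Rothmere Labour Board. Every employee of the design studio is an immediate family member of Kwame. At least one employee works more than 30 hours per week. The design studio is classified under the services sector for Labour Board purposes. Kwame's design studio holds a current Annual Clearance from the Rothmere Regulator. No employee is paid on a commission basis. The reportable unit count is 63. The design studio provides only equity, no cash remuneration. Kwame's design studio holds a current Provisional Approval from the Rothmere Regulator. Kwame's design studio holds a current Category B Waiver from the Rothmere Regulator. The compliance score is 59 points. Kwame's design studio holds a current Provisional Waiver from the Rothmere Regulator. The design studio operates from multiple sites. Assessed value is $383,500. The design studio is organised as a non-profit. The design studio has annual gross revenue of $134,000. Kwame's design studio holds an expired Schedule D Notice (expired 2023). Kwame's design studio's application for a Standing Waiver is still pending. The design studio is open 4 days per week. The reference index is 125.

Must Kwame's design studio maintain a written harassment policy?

Yes — Kwame's design studio must maintain a written harassment policy.

Exception (a) is satisfied on its face — the compliance score is 59 points, below the 71 points limit; the employer is a non-profit; the coverage ratio is 25%, below the 29% limit. But applying paragraphs (f)–(m): (f) is engaged — at least one employee exceeds 30 hours/week. (g) operates (the reference index is 125, below the 156 limit), but is itself disapplied by (h): (h) is engaged — a current Provisional Approval is held. (i) is not triggered (there is no Standing Waiver in force), so (h) stands. Exception (a) does not apply.
Exception (b) is satisfied on its face — a current Small Employer Certificate is held; a current Provisional Certificate is held; no employee is paid on commission. But applying paragraph (n): (n) is engaged — a current Class B Notice is held. (b) is therefore removed.
Exception (c)'s conditions are all satisfied: remuneration is equity-only; annual gross revenue is $134,000, below the $172,000 limit; a current Provisional Waiver is held. But applying paragraph (o): (o) operates — the qualifying period is 70 days, meeting the 65 days threshold. (c) is therefore removed.
Exception (d) fails — there is no Schedule D Notice in force.
Exception (e) fails — the employer operates from multiple sites.
No exception is made out. Kwame's design studio falls within the general rule.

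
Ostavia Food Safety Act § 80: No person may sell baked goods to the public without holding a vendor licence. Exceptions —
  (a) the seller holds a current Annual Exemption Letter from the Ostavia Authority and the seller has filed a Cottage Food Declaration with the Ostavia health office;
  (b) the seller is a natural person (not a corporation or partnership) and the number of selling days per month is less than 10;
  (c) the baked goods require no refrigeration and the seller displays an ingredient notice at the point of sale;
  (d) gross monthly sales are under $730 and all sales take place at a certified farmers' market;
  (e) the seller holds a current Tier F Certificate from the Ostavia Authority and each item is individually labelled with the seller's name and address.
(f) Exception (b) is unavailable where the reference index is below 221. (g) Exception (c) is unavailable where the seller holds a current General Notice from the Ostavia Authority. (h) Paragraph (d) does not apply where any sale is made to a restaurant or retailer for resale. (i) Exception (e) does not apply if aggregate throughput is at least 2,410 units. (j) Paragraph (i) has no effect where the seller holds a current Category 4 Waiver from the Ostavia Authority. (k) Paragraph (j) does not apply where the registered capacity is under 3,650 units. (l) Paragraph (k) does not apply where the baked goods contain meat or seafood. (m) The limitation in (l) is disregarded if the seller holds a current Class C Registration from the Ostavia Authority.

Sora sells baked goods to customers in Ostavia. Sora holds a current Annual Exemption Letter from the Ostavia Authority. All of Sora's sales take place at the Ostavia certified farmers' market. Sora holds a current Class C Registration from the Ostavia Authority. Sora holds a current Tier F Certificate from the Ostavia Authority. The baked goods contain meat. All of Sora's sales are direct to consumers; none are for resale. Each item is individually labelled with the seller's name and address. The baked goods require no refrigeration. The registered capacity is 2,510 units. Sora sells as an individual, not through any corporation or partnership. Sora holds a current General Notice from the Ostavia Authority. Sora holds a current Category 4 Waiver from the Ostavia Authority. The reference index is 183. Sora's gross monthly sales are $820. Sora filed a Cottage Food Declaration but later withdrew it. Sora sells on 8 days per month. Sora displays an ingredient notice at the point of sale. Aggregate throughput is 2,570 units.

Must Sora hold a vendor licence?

Exception (a) fails — the Cottage Food Declaration was withdrawn.
Exception (b)'s conditions are all satisfied: the seller is a natural person; the number of selling days per month is 8, less than the 10 limit. Turning to paragraph (f): (f) operates against (b): the reference index is 183, below the 221 limit. Exception (b) does not apply.
Exception (c): the baked goods are shelf-stable; an ingredient notice is displayed — every condition holds. But: (g) is engaged — a current General Notice is held. (c) is therefore removed.
Exception (d) does not apply: gross monthly sales are $820, not under $730.
Exception (e) is satisfied on its face — a current Tier F Certificate is held; items are individually labelled. But applying paragraphs (i)–(m): (i) operates against (e): aggregate throughput is 2,570 units, meeting the 2,410 units threshold. (j) is engaged (a current Category 4 Waiver is held), but is displaced by (k): (k) operates against (j): the registered capacity is 2,510 units, under the 3,650 units limit. (l) would limit (k) — the baked goods contain meat — but (m) sets (l) aside: (m) operates against (l): a current Class C Registration is held. Exception (e) does not apply.
No exception applies. The general rule governs.

Yes — Sora must hold a vendor licence.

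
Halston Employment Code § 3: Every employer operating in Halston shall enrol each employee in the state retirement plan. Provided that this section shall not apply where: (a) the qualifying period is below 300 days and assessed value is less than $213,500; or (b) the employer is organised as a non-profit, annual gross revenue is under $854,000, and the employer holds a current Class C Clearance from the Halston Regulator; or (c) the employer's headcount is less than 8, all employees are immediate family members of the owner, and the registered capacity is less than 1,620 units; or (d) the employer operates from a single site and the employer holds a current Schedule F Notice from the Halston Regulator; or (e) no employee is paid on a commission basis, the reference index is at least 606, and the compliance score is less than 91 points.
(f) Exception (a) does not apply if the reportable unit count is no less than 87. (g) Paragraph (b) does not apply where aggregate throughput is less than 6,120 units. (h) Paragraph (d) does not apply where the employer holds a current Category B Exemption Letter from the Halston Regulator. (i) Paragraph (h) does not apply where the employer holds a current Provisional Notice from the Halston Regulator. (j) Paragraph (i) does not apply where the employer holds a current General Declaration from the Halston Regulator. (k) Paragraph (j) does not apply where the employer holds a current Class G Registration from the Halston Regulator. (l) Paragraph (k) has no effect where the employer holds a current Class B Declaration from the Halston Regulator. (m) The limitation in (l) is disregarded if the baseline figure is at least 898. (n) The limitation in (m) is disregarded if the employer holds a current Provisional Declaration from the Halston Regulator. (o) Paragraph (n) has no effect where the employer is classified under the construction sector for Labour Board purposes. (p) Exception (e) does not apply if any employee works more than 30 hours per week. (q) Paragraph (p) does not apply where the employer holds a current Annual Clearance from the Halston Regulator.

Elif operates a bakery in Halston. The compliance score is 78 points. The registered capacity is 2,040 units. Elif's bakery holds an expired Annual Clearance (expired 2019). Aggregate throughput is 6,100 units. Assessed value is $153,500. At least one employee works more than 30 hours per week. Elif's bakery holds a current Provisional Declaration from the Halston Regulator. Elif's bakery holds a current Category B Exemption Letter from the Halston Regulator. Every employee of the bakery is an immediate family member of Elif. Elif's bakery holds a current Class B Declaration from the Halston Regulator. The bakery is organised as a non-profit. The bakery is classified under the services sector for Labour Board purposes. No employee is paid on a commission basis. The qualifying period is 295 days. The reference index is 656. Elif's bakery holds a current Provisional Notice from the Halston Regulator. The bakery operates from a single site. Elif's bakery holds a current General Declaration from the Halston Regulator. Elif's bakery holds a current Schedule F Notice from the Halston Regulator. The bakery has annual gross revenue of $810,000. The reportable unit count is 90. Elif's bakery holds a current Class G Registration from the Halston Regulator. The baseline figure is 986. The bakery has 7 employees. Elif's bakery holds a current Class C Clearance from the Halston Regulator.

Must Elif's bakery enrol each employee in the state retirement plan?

Yes — Elif's bakery must enrol each employee in the state retirement plan.

Exception (a) is satisfied on its face — the qualifying period is 295 days, below the 300 days limit; assessed value is $153,500, less than the $213,500 limit. However, paragraph (f) must be considered: (f) operates — the reportable unit count is 90, meeting the 87 threshold. Exception (a) does not apply.
All of (b)'s requirements are met (the employer is a non-profit; annual gross revenue is $810,000, under the $854,000 limit; a current Class C Clearance is held). However, paragraph (g) must be considered: (g) operates against (b): aggregate throughput is 6,100 units, less than the 6,120 units limit. (b) is therefore removed.
Exception (c) fails — the registered capacity is 2,040 units, not less than 1,620 units.
Exception (d)'s conditions are all satisfied: the employer operates from a single site; a current Schedule F Notice is held. However, paragraphs (h)–(o) must be considered: (h) is triggered — a current Category B Exemption Letter is held. (i) would limit (h) — a current Provisional Notice is held — but (j) sets (i) aside: (j) operates against (i): a current General Declaration is held. (k) would limit (j) — a current Class G Registration is held — but (l) sets (k) aside: (l) operates — a current Class B Declaration is held. (m) is triggered (the baseline figure is 986, meeting the 898 threshold), but is itself disapplied by (n): (n) operates against (m): a current Provisional Declaration is held. (o), which would lift (n), is not engaged — the bakery is classified under the services sector. (d) is therefore removed.
Exception (e) is satisfied on its face — no employee is paid on commission; the reference index is 656, meeting the 606 threshold; the compliance score is 78 points, less than the 91 points limit. However, paragraphs (p)–(q) must be considered: (p) operates against (e): at least one employee exceeds 30 hours/week. (q), which would lift (p), is inapplicable — there is no Annual Clearance in force. (e) is therefore removed.
No exception applies. The general rule governs.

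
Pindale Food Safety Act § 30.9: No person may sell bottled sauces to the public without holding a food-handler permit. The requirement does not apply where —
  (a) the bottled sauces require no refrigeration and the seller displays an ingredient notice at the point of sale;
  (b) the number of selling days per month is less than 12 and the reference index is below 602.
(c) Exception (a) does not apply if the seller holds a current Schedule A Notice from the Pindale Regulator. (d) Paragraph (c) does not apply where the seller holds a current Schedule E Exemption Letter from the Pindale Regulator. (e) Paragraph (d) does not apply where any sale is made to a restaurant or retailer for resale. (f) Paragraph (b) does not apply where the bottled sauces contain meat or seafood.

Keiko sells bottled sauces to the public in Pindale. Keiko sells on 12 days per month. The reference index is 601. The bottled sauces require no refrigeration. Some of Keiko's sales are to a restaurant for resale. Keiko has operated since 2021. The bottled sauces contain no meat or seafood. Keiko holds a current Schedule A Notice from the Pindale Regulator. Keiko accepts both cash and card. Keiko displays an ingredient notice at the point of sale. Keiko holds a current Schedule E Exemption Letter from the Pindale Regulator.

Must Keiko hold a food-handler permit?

Yes — Keiko must hold a food-handler permit.

All of (a)'s requirements are met (the bottled sauces are shelf-stable; an ingredient notice is displayed). But applying paragraphs (c)–(e): (c) operates against (a): a current Schedule A Notice is held. (d) operates (a current Schedule E Exemption Letter is held), but yields to (e): (e) operates against (d): some sales are to a restaurant for resale. Exception (a) does not apply.
Exception (b) does not apply: the number of selling days per month is 12, not less than 12.
Every exception is unavailable, so the rule governs.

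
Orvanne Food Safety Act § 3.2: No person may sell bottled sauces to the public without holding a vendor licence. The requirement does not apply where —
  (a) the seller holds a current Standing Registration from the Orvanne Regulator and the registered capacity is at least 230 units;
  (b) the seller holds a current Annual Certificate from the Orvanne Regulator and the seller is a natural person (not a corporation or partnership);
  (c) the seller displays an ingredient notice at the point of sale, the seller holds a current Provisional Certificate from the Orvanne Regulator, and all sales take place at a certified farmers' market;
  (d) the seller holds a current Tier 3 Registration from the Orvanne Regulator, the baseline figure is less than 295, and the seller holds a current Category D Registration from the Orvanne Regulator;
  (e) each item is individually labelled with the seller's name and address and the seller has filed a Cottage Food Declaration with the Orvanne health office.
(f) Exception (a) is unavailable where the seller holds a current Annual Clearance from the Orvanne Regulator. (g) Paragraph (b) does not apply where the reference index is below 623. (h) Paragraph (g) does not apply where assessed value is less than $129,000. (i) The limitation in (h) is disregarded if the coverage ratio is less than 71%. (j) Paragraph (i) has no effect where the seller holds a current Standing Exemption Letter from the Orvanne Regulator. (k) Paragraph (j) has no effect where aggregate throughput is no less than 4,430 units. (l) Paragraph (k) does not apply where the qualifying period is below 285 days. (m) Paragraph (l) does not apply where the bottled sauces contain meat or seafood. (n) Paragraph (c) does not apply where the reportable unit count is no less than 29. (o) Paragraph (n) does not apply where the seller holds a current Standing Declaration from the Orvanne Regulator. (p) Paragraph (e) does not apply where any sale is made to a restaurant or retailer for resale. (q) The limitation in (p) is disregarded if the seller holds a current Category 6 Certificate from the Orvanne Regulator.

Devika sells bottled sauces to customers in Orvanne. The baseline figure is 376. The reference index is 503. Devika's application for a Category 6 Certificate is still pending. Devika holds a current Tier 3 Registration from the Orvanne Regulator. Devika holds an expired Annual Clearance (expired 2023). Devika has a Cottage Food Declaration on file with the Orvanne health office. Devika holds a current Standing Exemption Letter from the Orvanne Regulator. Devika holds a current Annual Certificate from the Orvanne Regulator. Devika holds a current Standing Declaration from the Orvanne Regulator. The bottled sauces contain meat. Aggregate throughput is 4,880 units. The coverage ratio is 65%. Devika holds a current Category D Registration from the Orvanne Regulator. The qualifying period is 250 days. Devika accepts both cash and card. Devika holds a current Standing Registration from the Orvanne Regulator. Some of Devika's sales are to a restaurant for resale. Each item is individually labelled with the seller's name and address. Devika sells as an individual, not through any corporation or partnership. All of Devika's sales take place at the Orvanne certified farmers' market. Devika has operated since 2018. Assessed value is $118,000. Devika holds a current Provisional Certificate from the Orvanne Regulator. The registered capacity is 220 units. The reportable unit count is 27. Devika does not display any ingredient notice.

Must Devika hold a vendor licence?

Yes — Devika must hold a vendor licence.

Exception (a) does not apply: the registered capacity is 220 units, short of 230 units.
Exception (b) is satisfied on its face — a current Annual Certificate is held; the seller is a natural person. However, paragraphs (g)–(m) must be considered: (g) operates — the reference index is 503, below the 623 limit. (h) would limit (g) — assessed value is $118,000, less than the $129,000 limit — but (i) sets (h) aside: (i) is triggered — the coverage ratio is 65%, less than the 71% limit. (j) would limit (i) — a current Standing Exemption Letter is held — but (k) sets (j) aside: (k) operates against (j): aggregate throughput is 4,880 units, meeting the 4,430 units threshold. (l) would limit (k) — the qualifying period is 250 days, below the 285 days limit — but (m) sets (l) aside: (m) operates — the bottled sauces contain meat. So (b) is unavailable.
Exception (c) does not apply: no ingredient notice is displayed.
Exception (d) requires that the baseline figure is less than 295; but the baseline figure is 376, not less than 295, so (d) is unavailable.
Exception (e) is satisfied on its face — items are individually labelled; a Cottage Food Declaration is on file. But applying paragraphs (p)–(q): (p) operates against (e): some sales are to a restaurant for resale. (q), which would lift (p), is not triggered — the Category 6 Certificate is not current. Exception (e) does not apply.
No exception displaces § 3.2.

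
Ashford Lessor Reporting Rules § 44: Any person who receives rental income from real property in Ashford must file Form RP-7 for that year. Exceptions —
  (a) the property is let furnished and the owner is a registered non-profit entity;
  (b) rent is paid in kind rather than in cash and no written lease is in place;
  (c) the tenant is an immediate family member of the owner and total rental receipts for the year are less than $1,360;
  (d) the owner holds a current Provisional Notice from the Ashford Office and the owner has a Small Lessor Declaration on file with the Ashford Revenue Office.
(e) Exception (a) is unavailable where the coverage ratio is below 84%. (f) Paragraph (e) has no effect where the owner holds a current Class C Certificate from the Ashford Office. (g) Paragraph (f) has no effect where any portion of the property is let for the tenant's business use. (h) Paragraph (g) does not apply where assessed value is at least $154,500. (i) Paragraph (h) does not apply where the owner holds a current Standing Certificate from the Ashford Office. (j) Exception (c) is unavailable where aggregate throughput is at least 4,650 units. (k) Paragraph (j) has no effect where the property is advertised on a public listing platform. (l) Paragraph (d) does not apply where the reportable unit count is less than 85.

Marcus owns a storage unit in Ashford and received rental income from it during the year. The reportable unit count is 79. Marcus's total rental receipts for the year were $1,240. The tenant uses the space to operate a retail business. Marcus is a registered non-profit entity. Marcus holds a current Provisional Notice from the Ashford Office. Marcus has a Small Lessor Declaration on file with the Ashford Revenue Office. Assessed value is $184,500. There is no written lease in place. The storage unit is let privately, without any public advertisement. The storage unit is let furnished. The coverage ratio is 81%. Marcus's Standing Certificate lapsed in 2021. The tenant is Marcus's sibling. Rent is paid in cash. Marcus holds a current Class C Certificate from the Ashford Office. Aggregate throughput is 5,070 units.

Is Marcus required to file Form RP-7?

No — exception (a) applies; Marcus is not required to file Form RP-7.

Exception (a) is satisfied on its face — the property is let furnished; Marcus is a registered non-profit. As to paragraphs (e)–(i): (e) is triggered (the coverage ratio is 81%, below the 84% limit), but is overridden by (f): (f) operates against (e): a current Class C Certificate is held. (g) is engaged (the space is let for business use), but is overridden by (h): (h) operates — assessed value is $184,500, meeting the $154,500 threshold. (i) is not triggered (no current Standing Certificate is held), so (h) stands. So (a) applies.
Exception (b) requires that rent is paid in kind rather than in cash; but rent is paid in cash, so (b) is unavailable.
Exception (c): the tenant is an immediate family member; total rental receipts for the year are $1,240, less than the $1,360 limit — every condition holds. But: (j) applies — aggregate throughput is 5,070 units, meeting the 4,650 units threshold. (k) is not engaged (the property is let privately without advertisement), so (j) stands. Exception (c) does not apply.
Exception (d) is satisfied on its face — a current Provisional Notice is held; a Small Lessor Declaration is on file. But applying paragraph (l): (l) operates against (d): the reportable unit count is 79, less than the 85 limit. (d) is therefore removed.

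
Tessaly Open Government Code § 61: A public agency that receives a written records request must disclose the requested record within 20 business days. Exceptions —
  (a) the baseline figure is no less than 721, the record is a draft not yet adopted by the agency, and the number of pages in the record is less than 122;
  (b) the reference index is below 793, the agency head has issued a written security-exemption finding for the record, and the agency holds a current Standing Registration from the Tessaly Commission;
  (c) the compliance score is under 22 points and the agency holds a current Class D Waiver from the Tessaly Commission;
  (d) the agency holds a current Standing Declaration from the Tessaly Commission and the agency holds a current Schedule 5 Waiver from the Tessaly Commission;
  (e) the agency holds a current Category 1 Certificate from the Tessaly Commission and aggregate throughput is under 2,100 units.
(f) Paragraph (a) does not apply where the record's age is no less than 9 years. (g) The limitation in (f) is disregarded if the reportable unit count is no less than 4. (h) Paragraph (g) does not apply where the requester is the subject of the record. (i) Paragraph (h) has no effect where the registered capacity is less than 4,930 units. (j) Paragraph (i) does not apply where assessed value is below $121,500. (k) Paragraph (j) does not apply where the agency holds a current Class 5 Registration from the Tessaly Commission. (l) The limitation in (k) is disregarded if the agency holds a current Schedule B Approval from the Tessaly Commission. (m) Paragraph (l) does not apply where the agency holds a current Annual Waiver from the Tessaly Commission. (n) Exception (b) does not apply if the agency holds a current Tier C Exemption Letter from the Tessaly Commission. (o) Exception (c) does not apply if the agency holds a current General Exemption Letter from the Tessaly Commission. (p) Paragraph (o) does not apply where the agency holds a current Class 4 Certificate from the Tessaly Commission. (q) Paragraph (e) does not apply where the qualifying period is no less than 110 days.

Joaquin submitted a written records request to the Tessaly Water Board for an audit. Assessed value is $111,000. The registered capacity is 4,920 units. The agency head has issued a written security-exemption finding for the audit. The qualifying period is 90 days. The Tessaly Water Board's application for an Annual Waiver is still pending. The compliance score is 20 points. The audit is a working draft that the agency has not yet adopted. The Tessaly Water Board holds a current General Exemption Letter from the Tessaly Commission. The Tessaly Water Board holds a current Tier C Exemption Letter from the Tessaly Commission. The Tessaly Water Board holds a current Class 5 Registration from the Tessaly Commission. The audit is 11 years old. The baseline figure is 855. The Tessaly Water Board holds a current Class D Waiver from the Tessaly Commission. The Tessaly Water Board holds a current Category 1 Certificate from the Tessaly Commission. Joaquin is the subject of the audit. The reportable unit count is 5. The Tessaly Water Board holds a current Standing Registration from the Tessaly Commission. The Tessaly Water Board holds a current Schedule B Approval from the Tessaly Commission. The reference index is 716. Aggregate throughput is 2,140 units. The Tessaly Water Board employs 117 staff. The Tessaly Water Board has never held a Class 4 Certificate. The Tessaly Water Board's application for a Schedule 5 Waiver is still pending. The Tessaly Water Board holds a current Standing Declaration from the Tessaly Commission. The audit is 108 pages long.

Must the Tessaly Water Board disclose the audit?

Yes — the Tessaly Water Board must disclose the audit.

Exception (a) is satisfied on its face — the baseline figure is 855, meeting the 721 threshold; the audit is an unadopted draft; the number of pages in the record is 108, less than the 122 limit. However, paragraphs (f)–(m) must be considered: (f) operates — the record's age is 11 years, meeting the 9 years threshold. (g) would limit (f) — the reportable unit count is 5, meeting the 4 threshold — but (h) sets (g) aside: (h) operates against (g): Joaquin is the subject of the audit. (i) would limit (h) — the registered capacity is 4,920 units, less than the 4,930 units limit — but (j) sets (i) aside: (j) is engaged — assessed value is $111,000, below the $121,500 limit. (k) operates (a current Class 5 Registration is held), but is overridden by (l): (l) operates against (k): a current Schedule B Approval is held. (m) is inapplicable (the Annual Waiver is not current), so (l) stands. So (a) is unavailable.
Exception (b)'s conditions are all satisfied: the reference index is 716, below the 793 limit; a written security-exemption finding has been issued; a current Standing Registration is held. However, paragraph (n) must be considered: (n) is engaged — a current Tier C Exemption Letter is held. Exception (b) does not apply.
Exception (c)'s conditions are all satisfied: the compliance score is 20 points, under the 22 points limit; a current Class D Waiver is held. Turning to paragraphs (o)–(p): (o) operates — a current General Exemption Letter is held. (p) does not operate here (the Class 4 Certificate is not current), so (o) stands. (c) is therefore removed.
Exception (d) requires that the agency holds a current Schedule 5 Waiver from the Tessaly Commission; but the Schedule 5 Waiver is not current, so (d) is unavailable.
Exception (e) fails — aggregate throughput is 2,140 units, not under 2,100 units.
No exception applies. The general rule governs.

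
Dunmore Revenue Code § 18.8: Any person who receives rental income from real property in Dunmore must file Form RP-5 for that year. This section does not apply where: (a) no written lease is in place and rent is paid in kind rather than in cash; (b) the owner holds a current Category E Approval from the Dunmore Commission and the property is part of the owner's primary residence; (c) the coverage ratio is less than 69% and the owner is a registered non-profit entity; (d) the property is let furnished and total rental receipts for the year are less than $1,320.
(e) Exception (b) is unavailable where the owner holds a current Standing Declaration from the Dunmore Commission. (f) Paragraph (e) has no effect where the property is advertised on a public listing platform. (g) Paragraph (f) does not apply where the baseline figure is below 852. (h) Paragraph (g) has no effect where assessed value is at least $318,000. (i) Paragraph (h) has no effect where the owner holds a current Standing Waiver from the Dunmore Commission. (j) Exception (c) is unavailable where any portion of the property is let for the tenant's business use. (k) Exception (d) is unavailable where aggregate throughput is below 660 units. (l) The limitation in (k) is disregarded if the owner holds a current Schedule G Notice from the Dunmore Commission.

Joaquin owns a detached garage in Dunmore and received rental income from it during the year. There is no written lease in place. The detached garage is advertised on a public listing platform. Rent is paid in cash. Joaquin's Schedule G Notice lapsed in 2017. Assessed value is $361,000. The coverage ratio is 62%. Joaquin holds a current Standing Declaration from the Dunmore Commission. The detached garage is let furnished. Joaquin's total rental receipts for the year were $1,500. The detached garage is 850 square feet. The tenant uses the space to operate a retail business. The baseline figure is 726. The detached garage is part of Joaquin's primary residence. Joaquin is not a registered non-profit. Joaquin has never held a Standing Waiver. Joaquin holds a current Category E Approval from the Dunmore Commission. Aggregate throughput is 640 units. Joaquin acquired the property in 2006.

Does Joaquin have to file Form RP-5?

Exception (a) does not apply: rent is paid in cash.
Exception (b)'s conditions are all satisfied: a current Category E Approval is held; the detached garage is part of the primary residence. As to paragraphs (e)–(i): (e) is engaged (a current Standing Declaration is held), but is displaced by (f): (f) is engaged — the property is publicly advertised. (g) would limit (f) — the baseline figure is 726, below the 852 limit — but (h) sets (g) aside: (h) is engaged — assessed value is $361,000, meeting the $318,000 threshold. (i) does not operate here (there is no Standing Waiver in force), so (h) stands. So (b) applies.
Exception (c) requires that the owner is a registered non-profit entity; but Joaquin is not a registered non-profit, so (c) is unavailable.
Exception (d) requires that total rental receipts for the year are less than $1,320; but total rental receipts for the year are $1,500, not less than $1,320, so (d) is unavailable.

No — exception (b) applies; Joaquin is not required to file Form RP-5.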